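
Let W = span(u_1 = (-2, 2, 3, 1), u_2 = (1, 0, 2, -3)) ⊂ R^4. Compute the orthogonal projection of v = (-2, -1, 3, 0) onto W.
proj_W(v) = (-239/251, 300/251, 572/251, -33/251)

Set up U = [u_1 | ... | u_2] ∈ R^(4×2). The projector onto W = col(U) is P = U (U^T U)^(-1) U^T.
Compute U^T U =
  [18, 1]
  [1, 14],
and U^T v = (11, 4).
Solve U^T U · c = U^T v for the coefficients: c = (150/251, 61/251). The projection is proj_W(v) = U c.
Check: (v - proj_W(v)) · u_1 = 0  (should be 0).
Check: (v - proj_W(v)) · u_2 = 0  (should be 0).
Result: proj_W(v) = (-239/251, 300/251, 572/251, -33/251).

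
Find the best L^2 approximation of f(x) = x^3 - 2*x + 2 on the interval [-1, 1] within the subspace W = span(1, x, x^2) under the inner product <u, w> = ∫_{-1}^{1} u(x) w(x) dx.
g(x) = 2 - 7*x/5

The best approximation g ∈ W is the orthogonal projection of f onto W. Writing g = a_0 + a_1 x + a_2 x^2, the coefficients solve the normal equations G · a = b where
  G_{ij} = <φ_i, φ_j> and b_i = <f, φ_i>, with φ_0 = 1, φ_1 = x, φ_2 = x^2.
G =
  [2, 0, 2/3]
  [0, 2/3, 0]
  [2/3, 0, 2/5],
b = (4, -14/15, 4/3).
Solving gives a_0 = 2, a_1 = -7/5, a_2 = 0, so
  g(x) = 2 - 7*x/5.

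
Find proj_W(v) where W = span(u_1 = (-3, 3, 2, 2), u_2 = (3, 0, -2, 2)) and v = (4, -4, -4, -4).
proj_W(v) = (1572/361, -1716/361, -1048/361, -1240/361)

Set up U = [u_1 | ... | u_2] ∈ R^(4×2). The projector onto W = col(U) is P = U (U^T U)^(-1) U^T.
Compute U^T U =
  [26, -9]
  [-9, 17],
and U^T v = (-40, 12).
Solve U^T U · c = U^T v for the coefficients: c = (-572/361, -48/361). The projection is proj_W(v) = U c.
Check: (v - proj_W(v)) · u_1 = 0  (should be 0).
Check: (v - proj_W(v)) · u_2 = 0  (should be 0).
Result: proj_W(v) = (1572/361, -1716/361, -1048/361, -1240/361).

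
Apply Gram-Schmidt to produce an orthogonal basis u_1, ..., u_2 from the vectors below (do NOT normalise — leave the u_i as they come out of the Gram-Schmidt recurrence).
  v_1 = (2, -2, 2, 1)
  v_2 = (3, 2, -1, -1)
Orthogonal basis:
  u_1 = (2, -2, 2, 1)
  u_2 = (41/13, 24/13, -11/13, -12/13)

Apply the Gram-Schmidt recurrence
  u_1 = v_1
  u_i = v_i − Σ_{j<i} ((v_i · u_j) / (u_j · u_j)) · u_j.

Step by step this gives:
  u_1 = (2, -2, 2, 1)
  u_2 = (41/13, 24/13, -11/13, -12/13)

Orthogonality check:
  u_2 · u_1 = 0 (should be 0)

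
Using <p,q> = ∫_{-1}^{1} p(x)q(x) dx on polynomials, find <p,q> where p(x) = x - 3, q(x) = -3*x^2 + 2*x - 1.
<p,q> = 40/3

Expand the product: p(x)·q(x) = -3*x^3 + 11*x^2 - 7*x + 3.
∫_{-1}^{1} of each monomial x^k gives [2/(k+1) if k even, 0 if k odd]. Integrating term-by-term (or equivalently evaluating the antiderivative F(x) = -3*x^4/4 + 11*x^3/3 - 7*x^2/2 + 3*x at the endpoints):
  F(1) − F(−1) = 29/12 − (-131/12) = 40/3.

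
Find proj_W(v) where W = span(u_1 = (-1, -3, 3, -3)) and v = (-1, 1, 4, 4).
proj_W(v) = (1/14, 3/14, -3/14, 3/14)

Set up U = [u_1 | ... | u_1] ∈ R^(4×1). The projector onto W = col(U) is P = U (U^T U)^(-1) U^T.
Compute U^T U =
  [28],
and U^T v = (-2).
Solve U^T U · c = U^T v for the coefficients: c = (-1/14). The projection is proj_W(v) = U c.
Check: (v - proj_W(v)) · u_1 = 0  (should be 0).
Result: proj_W(v) = (1/14, 3/14, -3/14, 3/14).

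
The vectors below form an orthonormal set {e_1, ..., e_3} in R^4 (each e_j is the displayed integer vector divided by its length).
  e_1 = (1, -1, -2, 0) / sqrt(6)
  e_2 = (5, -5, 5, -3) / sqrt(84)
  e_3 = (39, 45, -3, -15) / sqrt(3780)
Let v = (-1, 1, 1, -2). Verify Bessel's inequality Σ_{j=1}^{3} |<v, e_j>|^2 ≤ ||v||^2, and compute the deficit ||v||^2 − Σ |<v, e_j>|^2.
Σ |<v, e_j>|^2 = 89/30; ||v||^2 = 7; deficit = 121/30

Write each e_j = u_j / sqrt(<u_j, u_j>) where u_j is the displayed integer vector. Then <v, e_j> = <v, u_j> / sqrt(<u_j, u_j>), so |<v, e_j>|^2 = <v, u_j>^2 / <u_j, u_j>.
Coefficients: <v, e_1> = -4/sqrt(6), <v, e_2> = 1/sqrt(84), <v, e_3> = 33/sqrt(3780).
Square and sum: Σ |<v, e_j>|^2 = 89/30.
Compute ||v||^2 = v·v = 7.
Deficit = 7 − 89/30 = 121/30 ≥ 0, confirming Bessel's inequality. (The deficit equals ||v − Σ <v,e_j> e_j||^2, the squared distance from v to span{e_j}.)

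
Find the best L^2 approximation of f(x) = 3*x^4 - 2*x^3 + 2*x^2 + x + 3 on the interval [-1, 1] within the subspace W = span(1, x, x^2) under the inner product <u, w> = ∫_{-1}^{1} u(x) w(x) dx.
g(x) = 32*x^2/7 - x/5 + 96/35

The best approximation g ∈ W is the orthogonal projection of f onto W. Writing g = a_0 + a_1 x + a_2 x^2, the coefficients solve the normal equations G · a = b where
  G_{ij} = <φ_i, φ_j> and b_i = <f, φ_i>, with φ_0 = 1, φ_1 = x, φ_2 = x^2.
G =
  [2, 0, 2/3]
  [0, 2/3, 0]
  [2/3, 0, 2/5],
b = (128/15, -2/15, 128/35).
Solving gives a_0 = 96/35, a_1 = -1/5, a_2 = 32/7, so
  g(x) = 32*x^2/7 - x/5 + 96/35.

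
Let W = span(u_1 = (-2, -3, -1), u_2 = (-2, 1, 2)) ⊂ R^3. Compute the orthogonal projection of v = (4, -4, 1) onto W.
proj_W(v) = (48/25, -188/125, -291/125)

Set up U = [u_1 | ... | u_2] ∈ R^(3×2). The projector onto W = col(U) is P = U (U^T U)^(-1) U^T.
Compute U^T U =
  [14, -1]
  [-1, 9],
and U^T v = (3, -10).
Solve U^T U · c = U^T v for the coefficients: c = (17/125, -137/125). The projection is proj_W(v) = U c.
Check: (v - proj_W(v)) · u_1 = 0  (should be 0).
Check: (v - proj_W(v)) · u_2 = 0  (should be 0).
Result: proj_W(v) = (48/25, -188/125, -291/125).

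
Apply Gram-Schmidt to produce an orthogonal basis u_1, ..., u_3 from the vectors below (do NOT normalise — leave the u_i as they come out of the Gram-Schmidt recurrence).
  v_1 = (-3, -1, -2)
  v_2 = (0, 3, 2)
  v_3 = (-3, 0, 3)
Orthogonal basis:
  u_1 = (-3, -1, -2)
  u_2 = (-3/2, 5/2, 1)
  u_3 = (-156/133, -234/133, 351/133)

Apply the Gram-Schmidt recurrence
  u_1 = v_1
  u_i = v_i − Σ_{j<i} ((v_i · u_j) / (u_j · u_j)) · u_j.

Step by step this gives:
  u_1 = (-3, -1, -2)
  u_2 = (-3/2, 5/2, 1)
  u_3 = (-156/133, -234/133, 351/133)

Orthogonality check:
  u_2 · u_1 = 0 (should be 0)
  u_3 · u_1 = 0 (should be 0)
  u_3 · u_2 = 0 (should be 0)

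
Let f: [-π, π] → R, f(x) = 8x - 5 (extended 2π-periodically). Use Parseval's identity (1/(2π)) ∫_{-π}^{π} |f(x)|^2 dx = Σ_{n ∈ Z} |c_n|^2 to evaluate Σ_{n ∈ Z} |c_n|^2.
Σ |c_n|^2 = 64π^2/3 + 25

Expand and integrate term by term over [-π, π]:
  ∫ (8x)^2 dx = 64·(2π^3/3); ∫ 2·8·(-5)·x dx = 0 (odd integrand); ∫ (-5)^2 dx = 25·2π.
So (1/(2π)) ∫_{-π}^{π} (8x - 5)^2 dx = 64π^2/3 + 25 = 64π^2/3 + 25.
Parseval ⇒ Σ |c_n|^2 = 64π^2/3 + 25.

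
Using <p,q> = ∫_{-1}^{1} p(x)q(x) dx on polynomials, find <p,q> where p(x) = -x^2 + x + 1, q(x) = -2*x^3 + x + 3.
<p,q> = 58/15

Expand the product: p(x)·q(x) = 2*x^5 - 2*x^4 - 3*x^3 - 2*x^2 + 4*x + 3.
∫_{-1}^{1} of each monomial x^k gives [2/(k+1) if k even, 0 if k odd]. Integrating term-by-term (or equivalently evaluating the antiderivative F(x) = x^6/3 - 2*x^5/5 - 3*x^4/4 - 2*x^3/3 + 2*x^2 + 3*x at the endpoints):
  F(1) − F(−1) = 211/60 − (-7/20) = 58/15.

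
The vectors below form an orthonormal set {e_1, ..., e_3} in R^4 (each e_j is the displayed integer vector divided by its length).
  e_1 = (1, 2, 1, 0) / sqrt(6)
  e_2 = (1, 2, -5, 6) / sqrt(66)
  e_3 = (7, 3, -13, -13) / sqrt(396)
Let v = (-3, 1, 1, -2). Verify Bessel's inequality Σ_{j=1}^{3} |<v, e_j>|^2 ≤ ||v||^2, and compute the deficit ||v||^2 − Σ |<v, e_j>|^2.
Σ |<v, e_j>|^2 = 179/36; ||v||^2 = 15; deficit = 361/36

Write each e_j = u_j / sqrt(<u_j, u_j>) where u_j is the displayed integer vector. Then <v, e_j> = <v, u_j> / sqrt(<u_j, u_j>), so |<v, e_j>|^2 = <v, u_j>^2 / <u_j, u_j>.
Coefficients: <v, e_1> = 0/sqrt(6), <v, e_2> = -18/sqrt(66), <v, e_3> = -5/sqrt(396).
Square and sum: Σ |<v, e_j>|^2 = 179/36.
Compute ||v||^2 = v·v = 15.
Deficit = 15 − 179/36 = 361/36 ≥ 0, confirming Bessel's inequality. (The deficit equals ||v − Σ <v,e_j> e_j||^2, the squared distance from v to span{e_j}.)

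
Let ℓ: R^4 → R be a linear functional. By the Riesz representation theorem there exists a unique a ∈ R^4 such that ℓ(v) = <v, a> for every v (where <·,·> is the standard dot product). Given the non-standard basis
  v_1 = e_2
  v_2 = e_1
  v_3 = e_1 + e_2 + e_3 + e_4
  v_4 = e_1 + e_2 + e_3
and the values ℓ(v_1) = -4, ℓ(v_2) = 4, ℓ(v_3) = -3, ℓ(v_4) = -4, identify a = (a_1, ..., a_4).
a = (4, -4, -4, 1)

Write a = (a_1, ..., a_4) in the standard basis. For each basis vector v_i, ℓ(v_i) = <v_i, a> is a linear equation in the a_j's. Collect the n equations into a matrix system V a = ℓ, where row i of V is v_i (expressed in the standard basis). Since V is invertible (lower-triangular with 1s on the diagonal, up to permutation), solve by back-substitution:
  V =
[[0, 1, 0, 0],
 [1, 0, 0, 0],
 [1, 1, 1, 1],
 [1, 1, 1, 0]]
  V a = (-4, 4, -3, -4)
Solving gives a = (4, -4, -4, 1).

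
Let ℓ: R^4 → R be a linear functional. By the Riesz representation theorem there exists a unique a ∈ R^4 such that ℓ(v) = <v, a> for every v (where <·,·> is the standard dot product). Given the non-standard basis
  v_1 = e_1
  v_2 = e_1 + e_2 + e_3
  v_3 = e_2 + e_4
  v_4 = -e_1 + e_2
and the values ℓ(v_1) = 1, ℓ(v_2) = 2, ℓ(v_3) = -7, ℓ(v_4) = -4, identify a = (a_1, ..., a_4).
a = (1, -3, 4, -4)

Write a = (a_1, ..., a_4) in the standard basis. For each basis vector v_i, ℓ(v_i) = <v_i, a> is a linear equation in the a_j's. Collect the n equations into a matrix system V a = ℓ, where row i of V is v_i (expressed in the standard basis). Since V is invertible (lower-triangular with 1s on the diagonal, up to permutation), solve by back-substitution:
  V =
[[1, 0, 0, 0],
 [1, 1, 1, 0],
 [0, 1, 0, 1],
 [-1, 1, 0, 0]]
  V a = (1, 2, -7, -4)
Solving gives a = (1, -3, 4, -4).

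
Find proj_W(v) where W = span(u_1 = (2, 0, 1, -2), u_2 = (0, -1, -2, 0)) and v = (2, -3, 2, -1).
proj_W(v) = (76/41, -7/41, 24/41, -76/41)

Set up U = [u_1 | ... | u_2] ∈ R^(4×2). The projector onto W = col(U) is P = U (U^T U)^(-1) U^T.
Compute U^T U =
  [9, -2]
  [-2, 5],
and U^T v = (8, -1).
Solve U^T U · c = U^T v for the coefficients: c = (38/41, 7/41). The projection is proj_W(v) = U c.
Check: (v - proj_W(v)) · u_1 = 0  (should be 0).
Check: (v - proj_W(v)) · u_2 = 0  (should be 0).
Result: proj_W(v) = (76/41, -7/41, 24/41, -76/41).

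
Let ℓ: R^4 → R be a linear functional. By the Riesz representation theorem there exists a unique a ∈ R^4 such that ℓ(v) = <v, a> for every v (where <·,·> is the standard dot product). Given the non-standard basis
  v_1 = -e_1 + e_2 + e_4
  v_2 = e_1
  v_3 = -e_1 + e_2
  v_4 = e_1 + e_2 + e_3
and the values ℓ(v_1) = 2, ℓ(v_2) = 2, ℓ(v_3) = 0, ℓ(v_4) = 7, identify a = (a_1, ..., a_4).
a = (2, 2, 3, 2)

Write a = (a_1, ..., a_4) in the standard basis. For each basis vector v_i, ℓ(v_i) = <v_i, a> is a linear equation in the a_j's. Collect the n equations into a matrix system V a = ℓ, where row i of V is v_i (expressed in the standard basis). Since V is invertible (lower-triangular with 1s on the diagonal, up to permutation), solve by back-substitution:
  V =
[[-1, 1, 0, 1],
 [1, 0, 0, 0],
 [-1, 1, 0, 0],
 [1, 1, 1, 0]]
  V a = (2, 2, 0, 7)
Solving gives a = (2, 2, 3, 2).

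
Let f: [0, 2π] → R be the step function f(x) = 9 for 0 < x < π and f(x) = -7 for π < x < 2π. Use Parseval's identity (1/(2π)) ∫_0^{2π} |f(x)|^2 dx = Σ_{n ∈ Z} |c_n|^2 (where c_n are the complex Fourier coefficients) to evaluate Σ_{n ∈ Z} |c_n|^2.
Σ |c_n|^2 = 65

Parseval equates the L^2 energy of f (normalised by 1/(2π)) with the ℓ^2 sum of its Fourier coefficients: (1/(2π)) ∫_0^{2π} |f|^2 = Σ |c_n|^2.
Compute the left side: (1/(2π)) [∫_0^π 9^2 dx + ∫_π^{2π} (-7)^2 dx] = (1/(2π)) · (81π + 49π) = (81 + 49)/2 = 65.
So Σ_{n ∈ Z} |c_n|^2 = 65.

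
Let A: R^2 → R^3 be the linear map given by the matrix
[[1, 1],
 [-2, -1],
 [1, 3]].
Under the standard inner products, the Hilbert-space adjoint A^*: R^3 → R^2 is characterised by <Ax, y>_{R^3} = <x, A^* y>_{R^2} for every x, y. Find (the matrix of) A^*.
A^* = A^T =
[[1, -2, 1],
 [1, -1, 3]]

For real matrices with standard dot products, the defining identity <Ax, y> = <x, A^* y> gives (Ax)^T y = x^T (A^*) y, i.e. x^T A^T y = x^T (A^*) y. Since this holds for all x, y, we must have A^* = A^T. Therefore
A^* =
[[1, -2, 1],
 [1, -1, 3]].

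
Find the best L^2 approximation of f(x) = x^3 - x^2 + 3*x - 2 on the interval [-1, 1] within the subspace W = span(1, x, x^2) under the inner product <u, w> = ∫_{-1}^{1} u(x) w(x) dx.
g(x) = -x^2 + 18*x/5 - 2

The best approximation g ∈ W is the orthogonal projection of f onto W. Writing g = a_0 + a_1 x + a_2 x^2, the coefficients solve the normal equations G · a = b where
  G_{ij} = <φ_i, φ_j> and b_i = <f, φ_i>, with φ_0 = 1, φ_1 = x, φ_2 = x^2.
G =
  [2, 0, 2/3]
  [0, 2/3, 0]
  [2/3, 0, 2/5],
b = (-14/3, 12/5, -26/15).
Solving gives a_0 = -2, a_1 = 18/5, a_2 = -1, so
  g(x) = -x^2 + 18*x/5 - 2.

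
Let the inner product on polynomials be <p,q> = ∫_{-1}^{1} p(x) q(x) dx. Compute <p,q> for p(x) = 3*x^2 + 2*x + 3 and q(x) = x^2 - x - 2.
<p,q> = -212/15

Expand the product: p(x)·q(x) = 3*x^4 - x^3 - 5*x^2 - 7*x - 6.
∫_{-1}^{1} of each monomial x^k gives [2/(k+1) if k even, 0 if k odd]. Integrating term-by-term (or equivalently evaluating the antiderivative F(x) = 3*x^5/5 - x^4/4 - 5*x^3/3 - 7*x^2/2 - 6*x at the endpoints):
  F(1) − F(−1) = -649/60 − (199/60) = -212/15.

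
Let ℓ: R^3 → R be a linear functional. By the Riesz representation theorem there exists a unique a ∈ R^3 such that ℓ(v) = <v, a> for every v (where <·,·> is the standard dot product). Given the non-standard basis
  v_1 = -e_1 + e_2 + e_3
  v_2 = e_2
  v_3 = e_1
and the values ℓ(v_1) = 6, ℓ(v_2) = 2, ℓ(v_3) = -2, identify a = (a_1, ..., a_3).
a = (-2, 2, 2)

Write a = (a_1, ..., a_3) in the standard basis. For each basis vector v_i, ℓ(v_i) = <v_i, a> is a linear equation in the a_j's. Collect the n equations into a matrix system V a = ℓ, where row i of V is v_i (expressed in the standard basis). Since V is invertible (lower-triangular with 1s on the diagonal, up to permutation), solve by back-substitution:
  V =
[[-1, 1, 1],
 [0, 1, 0],
 [1, 0, 0]]
  V a = (6, 2, -2)
Solving gives a = (-2, 2, 2).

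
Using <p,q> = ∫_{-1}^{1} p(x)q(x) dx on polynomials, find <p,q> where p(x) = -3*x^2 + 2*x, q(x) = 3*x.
<p,q> = 4

Expand the product: p(x)·q(x) = -9*x^3 + 6*x^2.
∫_{-1}^{1} of each monomial x^k gives [2/(k+1) if k even, 0 if k odd]. Integrating term-by-term (or equivalently evaluating the antiderivative F(x) = -9*x^4/4 + 2*x^3 at the endpoints):
  F(1) − F(−1) = -1/4 − (-17/4) = 4.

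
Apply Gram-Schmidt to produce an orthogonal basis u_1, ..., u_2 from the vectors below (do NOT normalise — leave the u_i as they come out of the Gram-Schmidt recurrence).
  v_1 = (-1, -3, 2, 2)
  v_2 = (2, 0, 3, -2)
Orthogonal basis:
  u_1 = (-1, -3, 2, 2)
  u_2 = (2, 0, 3, -2)

Apply the Gram-Schmidt recurrence
  u_1 = v_1
  u_i = v_i − Σ_{j<i} ((v_i · u_j) / (u_j · u_j)) · u_j.

Step by step this gives:
  u_1 = (-1, -3, 2, 2)
  u_2 = (2, 0, 3, -2)

Orthogonality check:
  u_2 · u_1 = 0 (should be 0)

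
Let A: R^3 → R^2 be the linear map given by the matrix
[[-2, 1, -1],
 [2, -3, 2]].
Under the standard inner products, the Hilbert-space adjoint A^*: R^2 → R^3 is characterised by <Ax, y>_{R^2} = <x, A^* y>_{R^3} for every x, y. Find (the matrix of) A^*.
A^* = A^T =
[[-2, 2],
 [1, -3],
 [-1, 2]]

For real matrices with standard dot products, the defining identity <Ax, y> = <x, A^* y> gives (Ax)^T y = x^T (A^*) y, i.e. x^T A^T y = x^T (A^*) y. Since this holds for all x, y, we must have A^* = A^T. Therefore
A^* =
[[-2, 2],
 [1, -3],
 [-1, 2]].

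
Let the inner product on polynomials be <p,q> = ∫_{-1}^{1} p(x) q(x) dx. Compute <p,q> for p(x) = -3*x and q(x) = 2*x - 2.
<p,q> = -4

Expand the product: p(x)·q(x) = -6*x^2 + 6*x.
∫_{-1}^{1} of each monomial x^k gives [2/(k+1) if k even, 0 if k odd]. Integrating term-by-term (or equivalently evaluating the antiderivative F(x) = -2*x^3 + 3*x^2 at the endpoints):
  F(1) − F(−1) = 1 − (5) = -4.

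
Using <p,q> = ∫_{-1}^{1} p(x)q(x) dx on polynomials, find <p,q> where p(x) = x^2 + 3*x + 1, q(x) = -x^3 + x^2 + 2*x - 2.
<p,q> = -22/15

Expand the product: p(x)·q(x) = -x^5 - 2*x^4 + 4*x^3 + 5*x^2 - 4*x - 2.
∫_{-1}^{1} of each monomial x^k gives [2/(k+1) if k even, 0 if k odd]. Integrating term-by-term (or equivalently evaluating the antiderivative F(x) = -x^6/6 - 2*x^5/5 + x^4 + 5*x^3/3 - 2*x^2 - 2*x at the endpoints):
  F(1) − F(−1) = -19/10 − (-13/30) = -22/15.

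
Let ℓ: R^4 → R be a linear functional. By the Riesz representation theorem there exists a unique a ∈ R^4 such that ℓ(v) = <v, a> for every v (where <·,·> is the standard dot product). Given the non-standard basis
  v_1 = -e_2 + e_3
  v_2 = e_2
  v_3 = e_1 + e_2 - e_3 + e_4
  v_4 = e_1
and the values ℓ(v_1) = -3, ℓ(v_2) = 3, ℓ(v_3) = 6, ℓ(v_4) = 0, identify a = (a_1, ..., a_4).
a = (0, 3, 0, 3)

Write a = (a_1, ..., a_4) in the standard basis. For each basis vector v_i, ℓ(v_i) = <v_i, a> is a linear equation in the a_j's. Collect the n equations into a matrix system V a = ℓ, where row i of V is v_i (expressed in the standard basis). Since V is invertible (lower-triangular with 1s on the diagonal, up to permutation), solve by back-substitution:
  V =
[[0, -1, 1, 0],
 [0, 1, 0, 0],
 [1, 1, -1, 1],
 [1, 0, 0, 0]]
  V a = (-3, 3, 6, 0)
Solving gives a = (0, 3, 0, 3).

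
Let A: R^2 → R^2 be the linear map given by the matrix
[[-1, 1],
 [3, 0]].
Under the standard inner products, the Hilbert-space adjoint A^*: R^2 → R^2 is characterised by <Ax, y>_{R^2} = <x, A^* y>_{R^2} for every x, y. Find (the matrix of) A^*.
A^* = A^T =
[[-1, 3],
 [1, 0]]

For real matrices with standard dot products, the defining identity <Ax, y> = <x, A^* y> gives (Ax)^T y = x^T (A^*) y, i.e. x^T A^T y = x^T (A^*) y. Since this holds for all x, y, we must have A^* = A^T. Therefore
A^* =
[[-1, 3],
 [1, 0]].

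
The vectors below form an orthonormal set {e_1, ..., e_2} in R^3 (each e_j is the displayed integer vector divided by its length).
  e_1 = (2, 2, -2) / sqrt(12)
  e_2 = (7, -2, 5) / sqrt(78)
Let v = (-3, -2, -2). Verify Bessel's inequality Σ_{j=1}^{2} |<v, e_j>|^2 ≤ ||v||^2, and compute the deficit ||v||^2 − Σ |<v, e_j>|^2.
Σ |<v, e_j>|^2 = 321/26; ||v||^2 = 17; deficit = 121/26

Write each e_j = u_j / sqrt(<u_j, u_j>) where u_j is the displayed integer vector. Then <v, e_j> = <v, u_j> / sqrt(<u_j, u_j>), so |<v, e_j>|^2 = <v, u_j>^2 / <u_j, u_j>.
Coefficients: <v, e_1> = -6/sqrt(12), <v, e_2> = -27/sqrt(78).
Square and sum: Σ |<v, e_j>|^2 = 321/26.
Compute ||v||^2 = v·v = 17.
Deficit = 17 − 321/26 = 121/26 ≥ 0, confirming Bessel's inequality. (The deficit equals ||v − Σ <v,e_j> e_j||^2, the squared distance from v to span{e_j}.)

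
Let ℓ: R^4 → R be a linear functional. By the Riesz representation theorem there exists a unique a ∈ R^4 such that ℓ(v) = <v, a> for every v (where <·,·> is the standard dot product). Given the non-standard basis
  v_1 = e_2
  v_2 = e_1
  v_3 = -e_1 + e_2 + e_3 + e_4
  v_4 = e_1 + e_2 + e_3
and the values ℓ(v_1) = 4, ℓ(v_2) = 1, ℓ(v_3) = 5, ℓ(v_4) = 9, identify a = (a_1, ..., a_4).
a = (1, 4, 4, -2)

Write a = (a_1, ..., a_4) in the standard basis. For each basis vector v_i, ℓ(v_i) = <v_i, a> is a linear equation in the a_j's. Collect the n equations into a matrix system V a = ℓ, where row i of V is v_i (expressed in the standard basis). Since V is invertible (lower-triangular with 1s on the diagonal, up to permutation), solve by back-substitution:
  V =
[[0, 1, 0, 0],
 [1, 0, 0, 0],
 [-1, 1, 1, 1],
 [1, 1, 1, 0]]
  V a = (4, 1, 5, 9)
Solving gives a = (1, 4, 4, -2).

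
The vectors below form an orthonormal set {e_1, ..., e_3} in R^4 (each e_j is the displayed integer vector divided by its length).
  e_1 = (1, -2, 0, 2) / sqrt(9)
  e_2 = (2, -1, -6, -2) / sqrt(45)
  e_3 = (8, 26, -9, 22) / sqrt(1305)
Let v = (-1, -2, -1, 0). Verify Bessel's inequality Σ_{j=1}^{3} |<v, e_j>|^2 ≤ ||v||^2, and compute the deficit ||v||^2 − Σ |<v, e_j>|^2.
Σ |<v, e_j>|^2 = 110/29; ||v||^2 = 6; deficit = 64/29

Write each e_j = u_j / sqrt(<u_j, u_j>) where u_j is the displayed integer vector. Then <v, e_j> = <v, u_j> / sqrt(<u_j, u_j>), so |<v, e_j>|^2 = <v, u_j>^2 / <u_j, u_j>.
Coefficients: <v, e_1> = 3/sqrt(9), <v, e_2> = 6/sqrt(45), <v, e_3> = -51/sqrt(1305).
Square and sum: Σ |<v, e_j>|^2 = 110/29.
Compute ||v||^2 = v·v = 6.
Deficit = 6 − 110/29 = 64/29 ≥ 0, confirming Bessel's inequality. (The deficit equals ||v − Σ <v,e_j> e_j||^2, the squared distance from v to span{e_j}.)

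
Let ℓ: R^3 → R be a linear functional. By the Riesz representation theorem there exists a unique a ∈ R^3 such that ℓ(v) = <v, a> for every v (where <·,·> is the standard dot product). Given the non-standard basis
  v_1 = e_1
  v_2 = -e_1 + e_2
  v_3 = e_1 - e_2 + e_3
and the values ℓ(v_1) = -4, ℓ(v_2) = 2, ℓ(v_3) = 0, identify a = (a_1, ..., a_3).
a = (-4, -2, 2)

Write a = (a_1, ..., a_3) in the standard basis. For each basis vector v_i, ℓ(v_i) = <v_i, a> is a linear equation in the a_j's. Collect the n equations into a matrix system V a = ℓ, where row i of V is v_i (expressed in the standard basis). Since V is invertible (lower-triangular with 1s on the diagonal, up to permutation), solve by back-substitution:
  V =
[[1, 0, 0],
 [-1, 1, 0],
 [1, -1, 1]]
  V a = (-4, 2, 0)
Solving gives a = (-4, -2, 2).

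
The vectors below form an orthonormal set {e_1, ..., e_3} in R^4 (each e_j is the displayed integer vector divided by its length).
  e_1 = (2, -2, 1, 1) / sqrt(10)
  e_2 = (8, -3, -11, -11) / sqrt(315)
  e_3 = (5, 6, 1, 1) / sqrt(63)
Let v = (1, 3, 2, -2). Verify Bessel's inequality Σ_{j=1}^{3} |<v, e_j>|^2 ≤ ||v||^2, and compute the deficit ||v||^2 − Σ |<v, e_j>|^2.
Σ |<v, e_j>|^2 = 10; ||v||^2 = 18; deficit = 8

Write each e_j = u_j / sqrt(<u_j, u_j>) where u_j is the displayed integer vector. Then <v, e_j> = <v, u_j> / sqrt(<u_j, u_j>), so |<v, e_j>|^2 = <v, u_j>^2 / <u_j, u_j>.
Coefficients: <v, e_1> = -4/sqrt(10), <v, e_2> = -1/sqrt(315), <v, e_3> = 23/sqrt(63).
Square and sum: Σ |<v, e_j>|^2 = 10.
Compute ||v||^2 = v·v = 18.
Deficit = 18 − 10 = 8 ≥ 0, confirming Bessel's inequality. (The deficit equals ||v − Σ <v,e_j> e_j||^2, the squared distance from v to span{e_j}.)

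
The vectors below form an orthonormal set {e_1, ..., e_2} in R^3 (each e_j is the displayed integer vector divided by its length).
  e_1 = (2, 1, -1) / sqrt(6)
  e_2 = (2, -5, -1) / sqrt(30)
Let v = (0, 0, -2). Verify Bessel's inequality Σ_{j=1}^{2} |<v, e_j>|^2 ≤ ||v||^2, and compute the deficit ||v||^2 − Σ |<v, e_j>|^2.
Σ |<v, e_j>|^2 = 4/5; ||v||^2 = 4; deficit = 16/5

Write each e_j = u_j / sqrt(<u_j, u_j>) where u_j is the displayed integer vector. Then <v, e_j> = <v, u_j> / sqrt(<u_j, u_j>), so |<v, e_j>|^2 = <v, u_j>^2 / <u_j, u_j>.
Coefficients: <v, e_1> = 2/sqrt(6), <v, e_2> = 2/sqrt(30).
Square and sum: Σ |<v, e_j>|^2 = 4/5.
Compute ||v||^2 = v·v = 4.
Deficit = 4 − 4/5 = 16/5 ≥ 0, confirming Bessel's inequality. (The deficit equals ||v − Σ <v,e_j> e_j||^2, the squared distance from v to span{e_j}.)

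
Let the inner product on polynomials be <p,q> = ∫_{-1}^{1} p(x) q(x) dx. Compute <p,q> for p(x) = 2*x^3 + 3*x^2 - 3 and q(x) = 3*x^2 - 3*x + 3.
<p,q> = -84/5

Expand the product: p(x)·q(x) = 6*x^5 + 3*x^4 - 3*x^3 + 9*x - 9.
∫_{-1}^{1} of each monomial x^k gives [2/(k+1) if k even, 0 if k odd]. Integrating term-by-term (or equivalently evaluating the antiderivative F(x) = x^6 + 3*x^5/5 - 3*x^4/4 + 9*x^2/2 - 9*x at the endpoints):
  F(1) − F(−1) = -73/20 − (263/20) = -84/5.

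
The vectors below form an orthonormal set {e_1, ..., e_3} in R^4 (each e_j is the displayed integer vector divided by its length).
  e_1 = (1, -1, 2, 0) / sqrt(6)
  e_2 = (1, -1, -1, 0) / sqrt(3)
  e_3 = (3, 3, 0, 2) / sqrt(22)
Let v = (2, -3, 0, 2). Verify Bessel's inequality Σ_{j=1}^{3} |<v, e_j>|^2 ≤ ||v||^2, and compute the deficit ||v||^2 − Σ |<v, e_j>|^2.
Σ |<v, e_j>|^2 = 138/11; ||v||^2 = 17; deficit = 49/11

Write each e_j = u_j / sqrt(<u_j, u_j>) where u_j is the displayed integer vector. Then <v, e_j> = <v, u_j> / sqrt(<u_j, u_j>), so |<v, e_j>|^2 = <v, u_j>^2 / <u_j, u_j>.
Coefficients: <v, e_1> = 5/sqrt(6), <v, e_2> = 5/sqrt(3), <v, e_3> = 1/sqrt(22).
Square and sum: Σ |<v, e_j>|^2 = 138/11.
Compute ||v||^2 = v·v = 17.
Deficit = 17 − 138/11 = 49/11 ≥ 0, confirming Bessel's inequality. (The deficit equals ||v − Σ <v,e_j> e_j||^2, the squared distance from v to span{e_j}.)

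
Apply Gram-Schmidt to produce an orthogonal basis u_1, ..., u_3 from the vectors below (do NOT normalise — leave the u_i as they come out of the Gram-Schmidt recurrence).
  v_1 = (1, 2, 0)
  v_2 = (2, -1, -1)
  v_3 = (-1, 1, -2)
Orthogonal basis:
  u_1 = (1, 2, 0)
  u_2 = (2, -1, -1)
  u_3 = (-13/15, 13/30, -13/6)

Apply the Gram-Schmidt recurrence
  u_1 = v_1
  u_i = v_i − Σ_{j<i} ((v_i · u_j) / (u_j · u_j)) · u_j.

Step by step this gives:
  u_1 = (1, 2, 0)
  u_2 = (2, -1, -1)
  u_3 = (-13/15, 13/30, -13/6)

Orthogonality check:
  u_2 · u_1 = 0 (should be 0)
  u_3 · u_1 = 0 (should be 0)
  u_3 · u_2 = 0 (should be 0)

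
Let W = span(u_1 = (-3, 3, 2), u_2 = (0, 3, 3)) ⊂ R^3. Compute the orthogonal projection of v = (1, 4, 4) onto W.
proj_W(v) = (18/19, 73/19, 79/19)

Set up U = [u_1 | ... | u_2] ∈ R^(3×2). The projector onto W = col(U) is P = U (U^T U)^(-1) U^T.
Compute U^T U =
  [22, 15]
  [15, 18],
and U^T v = (17, 24).
Solve U^T U · c = U^T v for the coefficients: c = (-6/19, 91/57). The projection is proj_W(v) = U c.
Check: (v - proj_W(v)) · u_1 = 0  (should be 0).
Check: (v - proj_W(v)) · u_2 = 0  (should be 0).
Result: proj_W(v) = (18/19, 73/19, 79/19).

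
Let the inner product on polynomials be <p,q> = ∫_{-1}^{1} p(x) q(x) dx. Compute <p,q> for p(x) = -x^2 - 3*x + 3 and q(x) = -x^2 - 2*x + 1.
<p,q> = 116/15

Expand the product: p(x)·q(x) = x^4 + 5*x^3 + 2*x^2 - 9*x + 3.
∫_{-1}^{1} of each monomial x^k gives [2/(k+1) if k even, 0 if k odd]. Integrating term-by-term (or equivalently evaluating the antiderivative F(x) = x^5/5 + 5*x^4/4 + 2*x^3/3 - 9*x^2/2 + 3*x at the endpoints):
  F(1) − F(−1) = 37/60 − (-427/60) = 116/15.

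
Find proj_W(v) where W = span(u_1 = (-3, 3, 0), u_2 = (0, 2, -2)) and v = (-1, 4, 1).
proj_W(v) = (-7/3, 8/3, -1/3)

Set up U = [u_1 | ... | u_2] ∈ R^(3×2). The projector onto W = col(U) is P = U (U^T U)^(-1) U^T.
Compute U^T U =
  [18, 6]
  [6, 8],
and U^T v = (15, 6).
Solve U^T U · c = U^T v for the coefficients: c = (7/9, 1/6). The projection is proj_W(v) = U c.
Check: (v - proj_W(v)) · u_1 = 0  (should be 0).
Check: (v - proj_W(v)) · u_2 = 0  (should be 0).
Result: proj_W(v) = (-7/3, 8/3, -1/3).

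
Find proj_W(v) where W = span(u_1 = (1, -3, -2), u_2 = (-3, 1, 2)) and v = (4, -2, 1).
proj_W(v) = (8/3, -2/3, -5/3)

Set up U = [u_1 | ... | u_2] ∈ R^(3×2). The projector onto W = col(U) is P = U (U^T U)^(-1) U^T.
Compute U^T U =
  [14, -10]
  [-10, 14],
and U^T v = (8, -12).
Solve U^T U · c = U^T v for the coefficients: c = (-1/12, -11/12). The projection is proj_W(v) = U c.
Check: (v - proj_W(v)) · u_1 = 0  (should be 0).
Check: (v - proj_W(v)) · u_2 = 0  (should be 0).
Result: proj_W(v) = (8/3, -2/3, -5/3).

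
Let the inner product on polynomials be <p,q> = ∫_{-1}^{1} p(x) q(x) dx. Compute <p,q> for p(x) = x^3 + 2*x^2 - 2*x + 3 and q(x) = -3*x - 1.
<p,q> = -68/15

Expand the product: p(x)·q(x) = -3*x^4 - 7*x^3 + 4*x^2 - 7*x - 3.
∫_{-1}^{1} of each monomial x^k gives [2/(k+1) if k even, 0 if k odd]. Integrating term-by-term (or equivalently evaluating the antiderivative F(x) = -3*x^5/5 - 7*x^4/4 + 4*x^3/3 - 7*x^2/2 - 3*x at the endpoints):
  F(1) − F(−1) = -451/60 − (-179/60) = -68/15.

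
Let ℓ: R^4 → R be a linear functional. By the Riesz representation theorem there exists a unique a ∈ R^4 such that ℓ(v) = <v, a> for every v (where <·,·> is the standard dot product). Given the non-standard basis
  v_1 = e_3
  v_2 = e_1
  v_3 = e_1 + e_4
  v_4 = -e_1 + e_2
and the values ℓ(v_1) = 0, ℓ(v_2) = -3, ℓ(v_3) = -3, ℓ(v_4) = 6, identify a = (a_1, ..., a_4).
a = (-3, 3, 0, 0)

Write a = (a_1, ..., a_4) in the standard basis. For each basis vector v_i, ℓ(v_i) = <v_i, a> is a linear equation in the a_j's. Collect the n equations into a matrix system V a = ℓ, where row i of V is v_i (expressed in the standard basis). Since V is invertible (lower-triangular with 1s on the diagonal, up to permutation), solve by back-substitution:
  V =
[[0, 0, 1, 0],
 [1, 0, 0, 0],
 [1, 0, 0, 1],
 [-1, 1, 0, 0]]
  V a = (0, -3, -3, 6)
Solving gives a = (-3, 3, 0, 0).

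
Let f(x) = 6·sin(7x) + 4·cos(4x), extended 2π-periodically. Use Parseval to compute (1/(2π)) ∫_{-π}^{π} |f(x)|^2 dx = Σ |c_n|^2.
Σ |c_n|^2 = 26

Expand |f|^2 and use orthogonality of {sin(nx), cos(mx)} on [-π, π]:
  ∫_{-π}^{π} sin(nx)^2 dx = π, ∫ cos(mx)^2 dx = π, and cross terms integrate to 0.
So ∫_{-π}^{π} f(x)^2 dx = 6^2 · π + 4^2 · π = (36 + 16)π.
Divide by 2π: (36 + 16)/2 = 26.
By Parseval, this equals Σ |c_n|^2.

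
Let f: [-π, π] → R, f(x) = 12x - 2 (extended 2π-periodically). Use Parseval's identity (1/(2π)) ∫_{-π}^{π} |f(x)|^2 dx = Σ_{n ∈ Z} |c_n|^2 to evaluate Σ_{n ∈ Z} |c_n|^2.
Σ |c_n|^2 = 48π^2 + 4

Expand and integrate term by term over [-π, π]:
  ∫ (12x)^2 dx = 144·(2π^3/3); ∫ 2·12·(-2)·x dx = 0 (odd integrand); ∫ (-2)^2 dx = 4·2π.
So (1/(2π)) ∫_{-π}^{π} (12x - 2)^2 dx = 144π^2/3 + 4 = 48π^2 + 4.
Parseval ⇒ Σ |c_n|^2 = 48π^2 + 4.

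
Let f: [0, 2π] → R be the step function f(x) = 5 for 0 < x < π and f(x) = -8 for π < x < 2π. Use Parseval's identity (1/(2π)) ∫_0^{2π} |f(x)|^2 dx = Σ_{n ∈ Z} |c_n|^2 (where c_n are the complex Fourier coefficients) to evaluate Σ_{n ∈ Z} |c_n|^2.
Σ |c_n|^2 = 89/2

Parseval equates the L^2 energy of f (normalised by 1/(2π)) with the ℓ^2 sum of its Fourier coefficients: (1/(2π)) ∫_0^{2π} |f|^2 = Σ |c_n|^2.
Compute the left side: (1/(2π)) [∫_0^π 5^2 dx + ∫_π^{2π} (-8)^2 dx] = (1/(2π)) · (25π + 64π) = (25 + 64)/2 = 89/2.
So Σ_{n ∈ Z} |c_n|^2 = 89/2.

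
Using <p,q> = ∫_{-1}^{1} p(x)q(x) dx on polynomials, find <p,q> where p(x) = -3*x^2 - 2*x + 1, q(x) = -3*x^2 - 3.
<p,q> = 8/5

Expand the product: p(x)·q(x) = 9*x^4 + 6*x^3 + 6*x^2 + 6*x - 3.
∫_{-1}^{1} of each monomial x^k gives [2/(k+1) if k even, 0 if k odd]. Integrating term-by-term (or equivalently evaluating the antiderivative F(x) = 9*x^5/5 + 3*x^4/2 + 2*x^3 + 3*x^2 - 3*x at the endpoints):
  F(1) − F(−1) = 53/10 − (37/10) = 8/5.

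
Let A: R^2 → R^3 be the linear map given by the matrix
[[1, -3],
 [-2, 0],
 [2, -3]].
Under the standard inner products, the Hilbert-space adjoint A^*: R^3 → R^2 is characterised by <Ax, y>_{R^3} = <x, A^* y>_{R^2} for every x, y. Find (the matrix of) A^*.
A^* = A^T =
[[1, -2, 2],
 [-3, 0, -3]]

For real matrices with standard dot products, the defining identity <Ax, y> = <x, A^* y> gives (Ax)^T y = x^T (A^*) y, i.e. x^T A^T y = x^T (A^*) y. Since this holds for all x, y, we must have A^* = A^T. Therefore
A^* =
[[1, -2, 2],
 [-3, 0, -3]].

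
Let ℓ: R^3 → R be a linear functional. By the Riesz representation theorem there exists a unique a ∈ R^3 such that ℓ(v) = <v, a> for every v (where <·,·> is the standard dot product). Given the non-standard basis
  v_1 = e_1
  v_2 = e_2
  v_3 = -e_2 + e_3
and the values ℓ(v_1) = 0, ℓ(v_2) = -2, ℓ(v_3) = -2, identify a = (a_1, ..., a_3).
a = (0, -2, -4)

Write a = (a_1, ..., a_3) in the standard basis. For each basis vector v_i, ℓ(v_i) = <v_i, a> is a linear equation in the a_j's. Collect the n equations into a matrix system V a = ℓ, where row i of V is v_i (expressed in the standard basis). Since V is invertible (lower-triangular with 1s on the diagonal, up to permutation), solve by back-substitution:
  V =
[[1, 0, 0],
 [0, 1, 0],
 [0, -1, 1]]
  V a = (0, -2, -2)
Solving gives a = (0, -2, -4).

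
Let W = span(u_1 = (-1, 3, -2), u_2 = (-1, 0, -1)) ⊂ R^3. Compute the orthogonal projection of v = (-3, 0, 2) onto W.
proj_W(v) = (-12/19, -15/19, -7/19)

Set up U = [u_1 | ... | u_2] ∈ R^(3×2). The projector onto W = col(U) is P = U (U^T U)^(-1) U^T.
Compute U^T U =
  [14, 3]
  [3, 2],
and U^T v = (-1, 1).
Solve U^T U · c = U^T v for the coefficients: c = (-5/19, 17/19). The projection is proj_W(v) = U c.
Check: (v - proj_W(v)) · u_1 = 0  (should be 0).
Check: (v - proj_W(v)) · u_2 = 0  (should be 0).
Result: proj_W(v) = (-12/19, -15/19, -7/19).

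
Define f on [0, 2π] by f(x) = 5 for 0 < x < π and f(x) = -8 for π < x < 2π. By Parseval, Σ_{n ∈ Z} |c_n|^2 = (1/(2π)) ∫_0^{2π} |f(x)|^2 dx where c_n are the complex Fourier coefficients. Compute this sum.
Σ |c_n|^2 = 89/2

Parseval equates the L^2 energy of f (normalised by 1/(2π)) with the ℓ^2 sum of its Fourier coefficients: (1/(2π)) ∫_0^{2π} |f|^2 = Σ |c_n|^2.
Compute the left side: (1/(2π)) [∫_0^π 5^2 dx + ∫_π^{2π} (-8)^2 dx] = (1/(2π)) · (25π + 64π) = (25 + 64)/2 = 89/2.
So Σ_{n ∈ Z} |c_n|^2 = 89/2.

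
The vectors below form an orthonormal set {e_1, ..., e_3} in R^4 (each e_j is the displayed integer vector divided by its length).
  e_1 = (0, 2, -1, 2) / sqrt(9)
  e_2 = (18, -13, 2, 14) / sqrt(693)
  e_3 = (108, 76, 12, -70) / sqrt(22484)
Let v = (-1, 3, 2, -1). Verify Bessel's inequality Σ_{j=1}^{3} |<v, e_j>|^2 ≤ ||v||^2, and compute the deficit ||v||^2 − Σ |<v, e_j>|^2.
Σ |<v, e_j>|^2 = 654/73; ||v||^2 = 15; deficit = 441/73

Write each e_j = u_j / sqrt(<u_j, u_j>) where u_j is the displayed integer vector. Then <v, e_j> = <v, u_j> / sqrt(<u_j, u_j>), so |<v, e_j>|^2 = <v, u_j>^2 / <u_j, u_j>.
Coefficients: <v, e_1> = 2/sqrt(9), <v, e_2> = -67/sqrt(693), <v, e_3> = 214/sqrt(22484).
Square and sum: Σ |<v, e_j>|^2 = 654/73.
Compute ||v||^2 = v·v = 15.
Deficit = 15 − 654/73 = 441/73 ≥ 0, confirming Bessel's inequality. (The deficit equals ||v − Σ <v,e_j> e_j||^2, the squared distance from v to span{e_j}.)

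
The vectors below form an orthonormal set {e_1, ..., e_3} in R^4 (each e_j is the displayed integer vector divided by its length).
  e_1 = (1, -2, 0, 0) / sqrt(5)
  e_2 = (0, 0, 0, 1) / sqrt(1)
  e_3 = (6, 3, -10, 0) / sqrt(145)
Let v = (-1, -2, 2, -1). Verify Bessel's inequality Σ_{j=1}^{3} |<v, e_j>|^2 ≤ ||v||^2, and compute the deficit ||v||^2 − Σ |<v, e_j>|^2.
Σ |<v, e_j>|^2 = 286/29; ||v||^2 = 10; deficit = 4/29

Write each e_j = u_j / sqrt(<u_j, u_j>) where u_j is the displayed integer vector. Then <v, e_j> = <v, u_j> / sqrt(<u_j, u_j>), so |<v, e_j>|^2 = <v, u_j>^2 / <u_j, u_j>.
Coefficients: <v, e_1> = 3/sqrt(5), <v, e_2> = -1/sqrt(1), <v, e_3> = -32/sqrt(145).
Square and sum: Σ |<v, e_j>|^2 = 286/29.
Compute ||v||^2 = v·v = 10.
Deficit = 10 − 286/29 = 4/29 ≥ 0, confirming Bessel's inequality. (The deficit equals ||v − Σ <v,e_j> e_j||^2, the squared distance from v to span{e_j}.)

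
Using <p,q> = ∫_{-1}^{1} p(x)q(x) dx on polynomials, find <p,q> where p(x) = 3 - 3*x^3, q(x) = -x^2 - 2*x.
<p,q> = 2/5

Expand the product: p(x)·q(x) = 3*x^5 + 6*x^4 - 3*x^2 - 6*x.
∫_{-1}^{1} of each monomial x^k gives [2/(k+1) if k even, 0 if k odd]. Integrating term-by-term (or equivalently evaluating the antiderivative F(x) = x^6/2 + 6*x^5/5 - x^3 - 3*x^2 at the endpoints):
  F(1) − F(−1) = -23/10 − (-27/10) = 2/5.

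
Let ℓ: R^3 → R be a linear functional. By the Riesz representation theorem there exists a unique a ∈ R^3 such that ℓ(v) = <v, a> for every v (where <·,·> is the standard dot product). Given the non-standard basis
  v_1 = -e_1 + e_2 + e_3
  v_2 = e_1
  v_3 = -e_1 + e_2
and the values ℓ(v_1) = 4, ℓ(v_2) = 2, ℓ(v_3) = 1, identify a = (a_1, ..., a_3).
a = (2, 3, 3)

Write a = (a_1, ..., a_3) in the standard basis. For each basis vector v_i, ℓ(v_i) = <v_i, a> is a linear equation in the a_j's. Collect the n equations into a matrix system V a = ℓ, where row i of V is v_i (expressed in the standard basis). Since V is invertible (lower-triangular with 1s on the diagonal, up to permutation), solve by back-substitution:
  V =
[[-1, 1, 1],
 [1, 0, 0],
 [-1, 1, 0]]
  V a = (4, 2, 1)
Solving gives a = (2, 3, 3).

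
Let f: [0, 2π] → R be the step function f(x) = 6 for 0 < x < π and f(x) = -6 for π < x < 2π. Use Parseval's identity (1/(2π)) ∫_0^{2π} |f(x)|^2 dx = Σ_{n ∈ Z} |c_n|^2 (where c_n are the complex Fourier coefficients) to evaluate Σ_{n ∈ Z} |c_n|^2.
Σ |c_n|^2 = 36

Parseval equates the L^2 energy of f (normalised by 1/(2π)) with the ℓ^2 sum of its Fourier coefficients: (1/(2π)) ∫_0^{2π} |f|^2 = Σ |c_n|^2.
Compute the left side: (1/(2π)) [∫_0^π 6^2 dx + ∫_π^{2π} (-6)^2 dx] = (1/(2π)) · (36π + 36π) = (36 + 36)/2 = 36.
So Σ_{n ∈ Z} |c_n|^2 = 36.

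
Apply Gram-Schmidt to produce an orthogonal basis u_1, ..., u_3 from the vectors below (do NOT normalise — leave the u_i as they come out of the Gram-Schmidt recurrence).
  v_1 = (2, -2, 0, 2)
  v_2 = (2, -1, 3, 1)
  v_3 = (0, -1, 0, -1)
Orthogonal basis:
  u_1 = (2, -2, 0, 2)
  u_2 = (2/3, 1/3, 3, -1/3)
  u_3 = (0, -1, 0, -1)

Apply the Gram-Schmidt recurrence
  u_1 = v_1
  u_i = v_i − Σ_{j<i} ((v_i · u_j) / (u_j · u_j)) · u_j.

Step by step this gives:
  u_1 = (2, -2, 0, 2)
  u_2 = (2/3, 1/3, 3, -1/3)
  u_3 = (0, -1, 0, -1)

Orthogonality check:
  u_2 · u_1 = 0 (should be 0)
  u_3 · u_1 = 0 (should be 0)
  u_3 · u_2 = 0 (should be 0)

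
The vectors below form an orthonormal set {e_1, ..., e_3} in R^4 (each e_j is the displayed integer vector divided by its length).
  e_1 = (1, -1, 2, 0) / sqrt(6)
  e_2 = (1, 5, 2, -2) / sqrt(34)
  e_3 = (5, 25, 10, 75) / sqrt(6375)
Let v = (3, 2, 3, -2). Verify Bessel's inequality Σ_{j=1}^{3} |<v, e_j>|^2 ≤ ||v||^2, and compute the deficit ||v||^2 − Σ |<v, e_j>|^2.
Σ |<v, e_j>|^2 = 121/5; ||v||^2 = 26; deficit = 9/5

Write each e_j = u_j / sqrt(<u_j, u_j>) where u_j is the displayed integer vector. Then <v, e_j> = <v, u_j> / sqrt(<u_j, u_j>), so |<v, e_j>|^2 = <v, u_j>^2 / <u_j, u_j>.
Coefficients: <v, e_1> = 7/sqrt(6), <v, e_2> = 23/sqrt(34), <v, e_3> = -55/sqrt(6375).
Square and sum: Σ |<v, e_j>|^2 = 121/5.
Compute ||v||^2 = v·v = 26.
Deficit = 26 − 121/5 = 9/5 ≥ 0, confirming Bessel's inequality. (The deficit equals ||v − Σ <v,e_j> e_j||^2, the squared distance from v to span{e_j}.)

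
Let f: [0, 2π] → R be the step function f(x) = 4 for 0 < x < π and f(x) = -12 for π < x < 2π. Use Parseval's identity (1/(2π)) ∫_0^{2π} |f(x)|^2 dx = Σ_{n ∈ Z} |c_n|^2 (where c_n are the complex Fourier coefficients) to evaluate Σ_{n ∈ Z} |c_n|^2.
Σ |c_n|^2 = 80

Parseval equates the L^2 energy of f (normalised by 1/(2π)) with the ℓ^2 sum of its Fourier coefficients: (1/(2π)) ∫_0^{2π} |f|^2 = Σ |c_n|^2.
Compute the left side: (1/(2π)) [∫_0^π 4^2 dx + ∫_π^{2π} (-12)^2 dx] = (1/(2π)) · (16π + 144π) = (16 + 144)/2 = 80.
So Σ_{n ∈ Z} |c_n|^2 = 80.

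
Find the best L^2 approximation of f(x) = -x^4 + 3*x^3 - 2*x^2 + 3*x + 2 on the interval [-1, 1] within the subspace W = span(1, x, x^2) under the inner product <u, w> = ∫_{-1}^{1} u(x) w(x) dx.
g(x) = -20*x^2/7 + 24*x/5 + 73/35

The best approximation g ∈ W is the orthogonal projection of f onto W. Writing g = a_0 + a_1 x + a_2 x^2, the coefficients solve the normal equations G · a = b where
  G_{ij} = <φ_i, φ_j> and b_i = <f, φ_i>, with φ_0 = 1, φ_1 = x, φ_2 = x^2.
G =
  [2, 0, 2/3]
  [0, 2/3, 0]
  [2/3, 0, 2/5],
b = (34/15, 16/5, 26/105).
Solving gives a_0 = 73/35, a_1 = 24/5, a_2 = -20/7, so
  g(x) = -20*x^2/7 + 24*x/5 + 73/35.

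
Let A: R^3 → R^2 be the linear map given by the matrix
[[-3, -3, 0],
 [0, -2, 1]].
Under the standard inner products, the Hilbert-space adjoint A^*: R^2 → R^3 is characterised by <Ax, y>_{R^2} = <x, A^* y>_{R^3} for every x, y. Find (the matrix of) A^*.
A^* = A^T =
[[-3, 0],
 [-3, -2],
 [0, 1]]

For real matrices with standard dot products, the defining identity <Ax, y> = <x, A^* y> gives (Ax)^T y = x^T (A^*) y, i.e. x^T A^T y = x^T (A^*) y. Since this holds for all x, y, we must have A^* = A^T. Therefore
A^* =
[[-3, 0],
 [-3, -2],
 [0, 1]].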